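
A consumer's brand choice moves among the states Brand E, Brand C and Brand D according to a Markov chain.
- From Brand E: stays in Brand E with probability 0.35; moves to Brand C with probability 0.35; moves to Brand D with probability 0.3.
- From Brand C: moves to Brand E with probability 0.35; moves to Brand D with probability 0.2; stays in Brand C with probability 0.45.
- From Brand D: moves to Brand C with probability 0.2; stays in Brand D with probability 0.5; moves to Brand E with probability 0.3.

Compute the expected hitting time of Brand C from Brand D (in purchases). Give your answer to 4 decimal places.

Let t(s) be the expected number of purchases to first reach Brand C from state s, with t(Brand C) = 0. Conditioning on the first purchase:
t(Brand E) = 1 + 0.35·t(Brand E) + 0.3·t(Brand D)
t(Brand D) = 1 + 0.3·t(Brand E) + 0.5·t(Brand D)
Solving: t(Brand E) = 3.4043, t(Brand D) = 4.0426.
Expected purchases from Brand D to Brand C: 4.0426.

4.0426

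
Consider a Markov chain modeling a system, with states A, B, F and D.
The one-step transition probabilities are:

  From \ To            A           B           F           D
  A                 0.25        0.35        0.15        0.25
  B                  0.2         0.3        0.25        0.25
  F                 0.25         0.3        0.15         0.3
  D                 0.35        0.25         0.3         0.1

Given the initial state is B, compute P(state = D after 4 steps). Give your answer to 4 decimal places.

0.2266

Propagate the distribution vector 4 steps from B.
After 0 steps: (0.0000, 1.0000, 0.0000, 0.0000)
After 1 step: (0.2000, 0.3000, 0.2500, 0.2500)
After 2 steps: (0.2600, 0.2975, 0.2175, 0.2250)
After 3 steps: (0.2576, 0.3018, 0.2135, 0.2271)
After 4 steps: (0.2576, 0.3015, 0.2142, 0.2266)
P(in D after 4 steps) = 0.2266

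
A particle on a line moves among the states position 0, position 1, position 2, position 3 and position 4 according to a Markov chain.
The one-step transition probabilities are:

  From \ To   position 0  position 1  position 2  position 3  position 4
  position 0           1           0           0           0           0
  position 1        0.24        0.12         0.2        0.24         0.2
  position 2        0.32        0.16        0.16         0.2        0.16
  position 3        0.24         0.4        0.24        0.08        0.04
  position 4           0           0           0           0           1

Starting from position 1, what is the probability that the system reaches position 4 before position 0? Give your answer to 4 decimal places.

0.3846

Let h(s) be the probability of absorption at position 4 starting from transient state s. Then h(position 4) = 1 and h(position 0) = 0. By first-step analysis:
h(position 1) = 0.24·0 + 0.12·h(position 1) + 0.2·h(position 2) + 0.24·h(position 3) + 0.2·1
h(position 2) = 0.32·0 + 0.16·h(position 1) + 0.16·h(position 2) + 0.2·h(position 3) + 0.16·1
h(position 3) = 0.24·0 + 0.4·h(position 1) + 0.24·h(position 2) + 0.08·h(position 3) + 0.04·1
Solving: h(position 1) = 0.3846, h(position 2) = 0.3347, h(position 3) = 0.2980.
Starting from position 1, the probability is 0.3846.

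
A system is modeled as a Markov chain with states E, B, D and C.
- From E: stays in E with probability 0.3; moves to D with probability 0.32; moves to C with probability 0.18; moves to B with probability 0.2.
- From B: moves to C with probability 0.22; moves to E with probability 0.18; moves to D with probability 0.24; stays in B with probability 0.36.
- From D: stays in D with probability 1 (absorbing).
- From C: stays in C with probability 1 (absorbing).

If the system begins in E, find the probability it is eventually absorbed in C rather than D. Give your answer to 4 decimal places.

Let h(s) be the probability of absorption at C starting from transient state s. Then h(C) = 1 and h(D) = 0. By first-step analysis:
h(E) = 0.3·h(E) + 0.2·h(B) + 0.32·0 + 0.18·1
h(B) = 0.18·h(E) + 0.36·h(B) + 0.24·0 + 0.22·1
Solving: h(E) = 0.3864, h(B) = 0.4524.
Starting from E, the probability is 0.3864.

0.3864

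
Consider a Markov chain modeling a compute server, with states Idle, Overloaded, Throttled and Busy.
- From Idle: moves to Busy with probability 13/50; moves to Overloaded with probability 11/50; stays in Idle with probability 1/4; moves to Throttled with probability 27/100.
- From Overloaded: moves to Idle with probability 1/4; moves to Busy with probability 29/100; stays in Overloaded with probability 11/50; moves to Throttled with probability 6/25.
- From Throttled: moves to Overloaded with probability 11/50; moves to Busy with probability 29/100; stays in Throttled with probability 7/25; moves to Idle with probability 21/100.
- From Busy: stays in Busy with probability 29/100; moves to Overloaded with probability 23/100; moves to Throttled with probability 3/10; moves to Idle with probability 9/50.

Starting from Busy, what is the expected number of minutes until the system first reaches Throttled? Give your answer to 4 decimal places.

3.5696

Let t(s) be the expected number of minutes to first reach Throttled from state s, with t(Throttled) = 0. Conditioning on the first minute:
t(Idle) = 1 + 0.25·t(Idle) + 0.22·t(Overloaded) + 0.26·t(Busy)
t(Overloaded) = 1 + 0.25·t(Idle) + 0.22·t(Overloaded) + 0.29·t(Busy)
t(Busy) = 1 + 0.18·t(Idle) + 0.23·t(Overloaded) + 0.29·t(Busy)
Solving: t(Idle) = 3.6824, t(Overloaded) = 3.7894, t(Busy) = 3.5696.
Expected minutes from Busy to Throttled: 3.5696.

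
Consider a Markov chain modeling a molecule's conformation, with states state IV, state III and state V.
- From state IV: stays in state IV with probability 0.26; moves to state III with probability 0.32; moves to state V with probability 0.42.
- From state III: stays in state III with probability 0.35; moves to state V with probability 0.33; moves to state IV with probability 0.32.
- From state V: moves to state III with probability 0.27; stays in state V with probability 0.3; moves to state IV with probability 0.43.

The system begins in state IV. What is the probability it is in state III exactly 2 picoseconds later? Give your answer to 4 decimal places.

Sum over the intermediate state after 1 picosecond:
P = P(state IV→state IV)·P(state IV→state III) + P(state IV→state III)·P(state III→state III) + P(state IV→state V)·P(state V→state III)
  = 0.26×0.32 + 0.32×0.35 + 0.42×0.27
  = 0.0832 + 0.1120 + 0.1134 = 0.3086

0.3086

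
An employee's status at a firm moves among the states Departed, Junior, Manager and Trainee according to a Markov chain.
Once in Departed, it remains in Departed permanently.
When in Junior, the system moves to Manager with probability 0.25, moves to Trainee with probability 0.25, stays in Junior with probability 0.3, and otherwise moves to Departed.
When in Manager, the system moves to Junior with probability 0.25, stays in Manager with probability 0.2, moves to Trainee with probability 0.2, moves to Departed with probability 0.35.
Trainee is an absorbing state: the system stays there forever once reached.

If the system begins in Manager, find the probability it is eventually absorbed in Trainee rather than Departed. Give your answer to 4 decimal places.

0.4070

Let h(s) be the probability of absorption at Trainee starting from transient state s. Then h(Trainee) = 1 and h(Departed) = 0. By first-step analysis:
h(Junior) = 0.2·0 + 0.3·h(Junior) + 0.25·h(Manager) + 0.25·1
h(Manager) = 0.35·0 + 0.25·h(Junior) + 0.2·h(Manager) + 0.2·1
Solving: h(Junior) = 0.5025, h(Manager) = 0.4070.
Starting from Manager, the probability is 0.4070.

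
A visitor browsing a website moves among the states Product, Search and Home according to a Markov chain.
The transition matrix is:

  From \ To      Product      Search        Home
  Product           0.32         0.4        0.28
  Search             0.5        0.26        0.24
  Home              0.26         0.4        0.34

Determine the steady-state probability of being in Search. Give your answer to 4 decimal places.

Let the stationary distribution be π with π = πP and π_1 + π_2 + π_3 = 1.
π_1 = 0.32·π_1 + 0.5·π_2 + 0.26·π_3
π_2 = 0.4·π_1 + 0.26·π_2 + 0.4·π_3
Solving with the normalization constraint gives π = (0.3662, 0.3509, 0.2829).
So the stationary probability of Search is 0.3509.

0.3509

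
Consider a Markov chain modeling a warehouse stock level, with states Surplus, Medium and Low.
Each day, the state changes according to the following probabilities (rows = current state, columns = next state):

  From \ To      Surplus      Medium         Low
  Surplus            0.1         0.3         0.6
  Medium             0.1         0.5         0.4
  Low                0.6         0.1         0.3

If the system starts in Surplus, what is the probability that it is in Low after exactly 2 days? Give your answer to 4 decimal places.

0.3600

Sum over the intermediate state after 1 day:
P = P(Surplus→Surplus)·P(Surplus→Low) + P(Surplus→Medium)·P(Medium→Low) + P(Surplus→Low)·P(Low→Low)
  = 0.1×0.6 + 0.3×0.4 + 0.6×0.3
  = 0.0600 + 0.1200 + 0.1800 = 0.3600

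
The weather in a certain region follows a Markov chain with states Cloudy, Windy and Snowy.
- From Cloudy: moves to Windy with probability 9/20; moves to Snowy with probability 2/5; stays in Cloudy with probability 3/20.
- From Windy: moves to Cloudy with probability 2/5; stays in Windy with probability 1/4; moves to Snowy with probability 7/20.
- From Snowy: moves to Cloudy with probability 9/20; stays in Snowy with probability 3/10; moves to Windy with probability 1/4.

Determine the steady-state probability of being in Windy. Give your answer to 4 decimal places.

Let the stationary distribution be π with π = πP and π_1 + π_2 + π_3 = 1.
π_1 = 0.15·π_1 + 0.4·π_2 + 0.45·π_3
π_2 = 0.45·π_1 + 0.25·π_2 + 0.25·π_3
Solving with the normalization constraint gives π = (0.3340, 0.3168, 0.3492).
So the stationary probability of Windy is 0.3168.

0.3168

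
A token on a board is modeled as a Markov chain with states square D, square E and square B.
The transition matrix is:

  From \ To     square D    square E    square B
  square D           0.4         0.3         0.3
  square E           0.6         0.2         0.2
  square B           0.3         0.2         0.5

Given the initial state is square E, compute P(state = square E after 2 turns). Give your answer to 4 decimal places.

0.2600

Sum over the intermediate state after 1 turn:
P = P(square E→square D)·P(square D→square E) + P(square E→square E)·P(square E→square E) + P(square E→square B)·P(square B→square E)
  = 0.6×0.3 + 0.2×0.2 + 0.2×0.2
  = 0.1800 + 0.0400 + 0.0400 = 0.2600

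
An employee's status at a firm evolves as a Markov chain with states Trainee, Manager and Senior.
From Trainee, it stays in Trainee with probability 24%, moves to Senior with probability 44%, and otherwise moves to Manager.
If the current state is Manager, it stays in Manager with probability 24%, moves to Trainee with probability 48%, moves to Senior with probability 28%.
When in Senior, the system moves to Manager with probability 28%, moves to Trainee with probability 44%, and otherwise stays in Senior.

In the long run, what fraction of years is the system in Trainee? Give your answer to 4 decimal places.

Let the stationary distribution be π with π = πP and π_1 + π_2 + π_3 = 1.
π_1 = 0.24·π_1 + 0.48·π_2 + 0.44·π_3
π_2 = 0.32·π_1 + 0.24·π_2 + 0.28·π_3
Solving with the normalization constraint gives π = (0.3761, 0.2837, 0.3402).
So the stationary probability of Trainee is 0.3761.

0.3761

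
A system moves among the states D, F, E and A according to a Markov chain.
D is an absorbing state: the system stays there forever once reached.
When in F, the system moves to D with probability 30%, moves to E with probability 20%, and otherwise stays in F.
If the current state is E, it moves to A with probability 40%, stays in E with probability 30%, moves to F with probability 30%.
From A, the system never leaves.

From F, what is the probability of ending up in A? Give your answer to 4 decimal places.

0.2759

Let h(s) be the probability of absorption at A starting from transient state s. Then h(A) = 1 and h(D) = 0. By first-step analysis:
h(F) = 0.3·0 + 0.5·h(F) + 0.2·h(E)
h(E) = 0.3·h(F) + 0.3·h(E) + 0.4·1
Solving: h(F) = 0.2759, h(E) = 0.6897.
Starting from F, the probability is 0.2759.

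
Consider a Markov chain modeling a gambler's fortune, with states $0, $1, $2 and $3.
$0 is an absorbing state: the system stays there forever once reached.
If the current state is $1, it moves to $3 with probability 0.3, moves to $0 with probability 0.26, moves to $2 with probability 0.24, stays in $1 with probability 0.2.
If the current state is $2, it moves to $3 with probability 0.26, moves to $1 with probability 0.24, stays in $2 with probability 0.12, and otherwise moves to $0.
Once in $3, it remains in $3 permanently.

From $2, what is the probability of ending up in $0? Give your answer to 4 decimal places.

Let h(s) be the probability of absorption at $0 starting from transient state s. Then h($0) = 1 and h($3) = 0. By first-step analysis:
h($1) = 0.26·1 + 0.2·h($1) + 0.24·h($2) + 0.3·0
h($2) = 0.38·1 + 0.24·h($1) + 0.12·h($2) + 0.26·0
Solving: h($1) = 0.4950, h($2) = 0.5668.
Starting from $2, the probability is 0.5668.

0.5668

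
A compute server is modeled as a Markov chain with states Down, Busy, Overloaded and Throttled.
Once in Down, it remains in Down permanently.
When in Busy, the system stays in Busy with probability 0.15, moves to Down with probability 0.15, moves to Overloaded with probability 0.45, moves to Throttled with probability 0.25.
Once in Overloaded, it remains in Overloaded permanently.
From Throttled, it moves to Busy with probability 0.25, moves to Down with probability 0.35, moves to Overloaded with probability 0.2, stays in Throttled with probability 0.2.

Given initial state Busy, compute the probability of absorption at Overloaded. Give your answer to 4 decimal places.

Let h(s) be the probability of absorption at Overloaded starting from transient state s. Then h(Overloaded) = 1 and h(Down) = 0. By first-step analysis:
h(Busy) = 0.15·0 + 0.15·h(Busy) + 0.45·1 + 0.25·h(Throttled)
h(Throttled) = 0.35·0 + 0.25·h(Busy) + 0.2·1 + 0.2·h(Throttled)
Solving: h(Busy) = 0.6640, h(Throttled) = 0.4575.
Starting from Busy, the probability is 0.6640.

0.6640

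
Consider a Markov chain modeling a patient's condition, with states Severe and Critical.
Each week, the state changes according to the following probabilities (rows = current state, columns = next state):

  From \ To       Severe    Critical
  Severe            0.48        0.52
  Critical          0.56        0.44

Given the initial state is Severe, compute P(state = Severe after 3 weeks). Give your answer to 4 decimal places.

0.5183

Propagate the distribution vector 3 weeks from Severe.
After 0 weeks: (1.0000, 0.0000)
After 1 week: (0.4800, 0.5200)
After 2 weeks: (0.5216, 0.4784)
After 3 weeks: (0.5183, 0.4817)
P(in Severe after 3 weeks) = 0.5183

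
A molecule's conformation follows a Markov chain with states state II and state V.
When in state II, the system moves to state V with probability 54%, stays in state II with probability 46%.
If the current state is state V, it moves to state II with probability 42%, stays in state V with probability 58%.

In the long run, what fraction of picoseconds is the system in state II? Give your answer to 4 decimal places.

Let the stationary distribution be π with π = πP and π_1 + π_2 = 1.
π_1 = 0.46·π_1 + 0.42·π_2
Solving with the normalization constraint gives π = (0.4375, 0.5625).
So the stationary probability of state II is 0.4375.

0.4375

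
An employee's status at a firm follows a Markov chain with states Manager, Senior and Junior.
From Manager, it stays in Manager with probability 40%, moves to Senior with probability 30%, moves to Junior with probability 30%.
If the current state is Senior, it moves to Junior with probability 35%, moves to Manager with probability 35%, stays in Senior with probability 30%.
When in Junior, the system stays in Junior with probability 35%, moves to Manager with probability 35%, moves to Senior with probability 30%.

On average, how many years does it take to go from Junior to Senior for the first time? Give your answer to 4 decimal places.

Let t(s) be the expected number of years to first reach Senior from state s, with t(Senior) = 0. Conditioning on the first year:
t(Manager) = 1 + 0.4·t(Manager) + 0.3·t(Junior)
t(Junior) = 1 + 0.35·t(Manager) + 0.35·t(Junior)
Solving: t(Manager) = 3.3333, t(Junior) = 3.3333.
Expected years from Junior to Senior: 3.3333.

3.3333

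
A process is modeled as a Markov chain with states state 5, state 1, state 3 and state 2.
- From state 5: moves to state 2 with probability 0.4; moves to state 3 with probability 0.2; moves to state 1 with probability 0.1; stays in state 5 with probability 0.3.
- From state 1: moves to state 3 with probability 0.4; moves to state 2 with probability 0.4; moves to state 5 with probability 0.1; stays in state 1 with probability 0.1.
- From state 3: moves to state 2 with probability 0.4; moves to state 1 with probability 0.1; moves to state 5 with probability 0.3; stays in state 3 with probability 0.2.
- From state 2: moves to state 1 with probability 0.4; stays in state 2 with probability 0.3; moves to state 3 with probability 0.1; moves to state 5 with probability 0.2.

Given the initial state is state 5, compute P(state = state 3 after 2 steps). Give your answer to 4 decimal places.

0.1800

Propagate the distribution vector 2 steps from state 5.
After 0 steps: (1.0000, 0.0000, 0.0000, 0.0000)
After 1 step: (0.3000, 0.1000, 0.2000, 0.4000)
After 2 steps: (0.2400, 0.2200, 0.1800, 0.3600)
P(in state 3 after 2 steps) = 0.1800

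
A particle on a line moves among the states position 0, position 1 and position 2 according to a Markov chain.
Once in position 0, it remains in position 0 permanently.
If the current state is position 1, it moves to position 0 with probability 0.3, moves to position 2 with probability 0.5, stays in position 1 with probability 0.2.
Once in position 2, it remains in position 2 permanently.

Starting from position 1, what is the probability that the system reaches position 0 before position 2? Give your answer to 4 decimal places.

Let h(s) be the probability of absorption at position 0 starting from transient state s. Then h(position 0) = 1 and h(position 2) = 0. By first-step analysis:
h(position 1) = 0.3·1 + 0.2·h(position 1) + 0.5·0
Solving: h(position 1) = 0.3750.
Starting from position 1, the probability is 0.3750.

0.3750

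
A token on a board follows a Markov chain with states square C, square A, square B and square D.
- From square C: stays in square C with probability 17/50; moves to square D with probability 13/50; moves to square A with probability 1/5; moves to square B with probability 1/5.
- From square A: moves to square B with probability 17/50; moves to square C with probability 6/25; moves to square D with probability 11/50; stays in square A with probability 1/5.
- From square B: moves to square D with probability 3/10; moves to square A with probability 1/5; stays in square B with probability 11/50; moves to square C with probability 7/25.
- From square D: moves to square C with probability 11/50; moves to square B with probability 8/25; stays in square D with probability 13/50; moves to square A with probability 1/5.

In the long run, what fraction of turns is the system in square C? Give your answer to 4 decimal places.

Let the stationary distribution be π with π = πP and π_1 + π_2 + π_3 + π_4 = 1.
π_1 = 0.34·π_1 + 0.24·π_2 + 0.28·π_3 + 0.22·π_4
π_2 = 0.2·π_1 + 0.2·π_2 + 0.2·π_3 + 0.2·π_4
π_3 = 0.2·π_1 + 0.34·π_2 + 0.22·π_3 + 0.32·π_4
Solving with the normalization constraint gives π = (0.2726, 0.2000, 0.2648, 0.2626).
So the stationary probability of square C is 0.2726.

0.2726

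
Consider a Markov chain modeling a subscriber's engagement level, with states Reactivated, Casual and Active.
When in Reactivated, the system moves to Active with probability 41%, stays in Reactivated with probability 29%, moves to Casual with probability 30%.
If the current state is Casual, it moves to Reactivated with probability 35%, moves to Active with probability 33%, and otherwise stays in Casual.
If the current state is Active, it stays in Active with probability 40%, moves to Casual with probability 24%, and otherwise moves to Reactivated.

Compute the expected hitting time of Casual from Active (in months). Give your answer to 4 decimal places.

Let t(s) be the expected number of months to first reach Casual from state s, with t(Casual) = 0. Conditioning on the first month:
t(Reactivated) = 1 + 0.29·t(Reactivated) + 0.41·t(Active)
t(Active) = 1 + 0.36·t(Reactivated) + 0.4·t(Active)
Solving: t(Reactivated) = 3.6279, t(Active) = 3.8434.
Expected months from Active to Casual: 3.8434.

3.8434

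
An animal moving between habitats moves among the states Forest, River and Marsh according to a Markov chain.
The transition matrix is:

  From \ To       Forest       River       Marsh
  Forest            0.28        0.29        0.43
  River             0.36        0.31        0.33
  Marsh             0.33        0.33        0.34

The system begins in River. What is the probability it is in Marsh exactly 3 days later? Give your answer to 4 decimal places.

0.3658

Propagate the distribution vector 3 days from River.
After 0 days: (0.0000, 1.0000, 0.0000)
After 1 day: (0.3600, 0.3100, 0.3300)
After 2 days: (0.3213, 0.3094, 0.3693)
After 3 days: (0.3232, 0.3110, 0.3658)
P(in Marsh after 3 days) = 0.3658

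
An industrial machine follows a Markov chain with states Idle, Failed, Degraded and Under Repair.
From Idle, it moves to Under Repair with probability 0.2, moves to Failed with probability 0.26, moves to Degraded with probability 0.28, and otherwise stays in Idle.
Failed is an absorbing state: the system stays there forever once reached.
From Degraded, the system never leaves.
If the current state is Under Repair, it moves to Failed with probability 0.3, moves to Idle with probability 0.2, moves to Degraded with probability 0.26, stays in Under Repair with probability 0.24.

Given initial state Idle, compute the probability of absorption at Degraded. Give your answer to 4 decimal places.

0.5069

Let h(s) be the probability of absorption at Degraded starting from transient state s. Then h(Degraded) = 1 and h(Failed) = 0. By first-step analysis:
h(Idle) = 0.26·h(Idle) + 0.26·0 + 0.28·1 + 0.2·h(Under Repair)
h(Under Repair) = 0.2·h(Idle) + 0.3·0 + 0.26·1 + 0.24·h(Under Repair)
Solving: h(Idle) = 0.5069, h(Under Repair) = 0.4755.
Starting from Idle, the probability is 0.5069.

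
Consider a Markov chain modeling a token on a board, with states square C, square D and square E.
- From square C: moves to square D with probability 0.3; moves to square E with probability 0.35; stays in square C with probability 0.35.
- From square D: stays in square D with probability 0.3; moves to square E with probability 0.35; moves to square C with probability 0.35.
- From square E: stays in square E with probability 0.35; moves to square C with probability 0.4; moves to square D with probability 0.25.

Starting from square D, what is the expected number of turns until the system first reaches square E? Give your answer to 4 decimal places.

Let t(s) be the expected number of turns to first reach square E from state s, with t(square E) = 0. Conditioning on the first turn:
t(square C) = 1 + 0.35·t(square C) + 0.3·t(square D)
t(square D) = 1 + 0.35·t(square C) + 0.3·t(square D)
Solving: t(square C) = 2.8571, t(square D) = 2.8571.
Expected turns from square D to square E: 2.8571.

2.8571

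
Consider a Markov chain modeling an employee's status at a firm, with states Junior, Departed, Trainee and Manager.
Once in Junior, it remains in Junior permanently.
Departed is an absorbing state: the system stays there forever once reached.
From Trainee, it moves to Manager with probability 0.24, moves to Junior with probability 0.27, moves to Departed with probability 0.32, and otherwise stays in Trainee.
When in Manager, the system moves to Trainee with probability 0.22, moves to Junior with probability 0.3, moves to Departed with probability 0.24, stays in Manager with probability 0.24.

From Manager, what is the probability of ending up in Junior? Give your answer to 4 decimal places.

0.5336

Let h(s) be the probability of absorption at Junior starting from transient state s. Then h(Junior) = 1 and h(Departed) = 0. By first-step analysis:
h(Trainee) = 0.27·1 + 0.32·0 + 0.17·h(Trainee) + 0.24·h(Manager)
h(Manager) = 0.3·1 + 0.24·0 + 0.22·h(Trainee) + 0.24·h(Manager)
Solving: h(Trainee) = 0.4796, h(Manager) = 0.5336.
Starting from Manager, the probability is 0.5336.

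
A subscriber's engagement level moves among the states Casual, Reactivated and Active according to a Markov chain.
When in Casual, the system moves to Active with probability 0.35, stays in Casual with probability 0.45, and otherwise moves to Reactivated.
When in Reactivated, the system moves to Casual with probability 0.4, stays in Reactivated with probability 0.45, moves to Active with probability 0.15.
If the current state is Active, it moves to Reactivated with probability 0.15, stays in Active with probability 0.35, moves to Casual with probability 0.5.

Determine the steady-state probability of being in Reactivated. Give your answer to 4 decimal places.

0.2466

Let the stationary distribution be π with π = πP and π_1 + π_2 + π_3 = 1.
π_1 = 0.45·π_1 + 0.4·π_2 + 0.5·π_3
π_2 = 0.2·π_1 + 0.45·π_2 + 0.15·π_3
Solving with the normalization constraint gives π = (0.4527, 0.2466, 0.3007).
So the stationary probability of Reactivated is 0.2466.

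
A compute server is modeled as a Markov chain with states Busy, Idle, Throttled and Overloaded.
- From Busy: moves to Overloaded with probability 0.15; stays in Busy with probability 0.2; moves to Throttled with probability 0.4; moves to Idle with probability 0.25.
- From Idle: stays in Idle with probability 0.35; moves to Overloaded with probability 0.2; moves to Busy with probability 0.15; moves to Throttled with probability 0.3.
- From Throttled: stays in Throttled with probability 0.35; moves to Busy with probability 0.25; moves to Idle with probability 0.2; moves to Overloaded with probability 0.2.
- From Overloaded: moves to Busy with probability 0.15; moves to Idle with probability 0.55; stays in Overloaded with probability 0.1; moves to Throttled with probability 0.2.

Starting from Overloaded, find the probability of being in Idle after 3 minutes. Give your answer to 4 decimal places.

Propagate the distribution vector 3 minutes from Overloaded.
After 0 minutes: (0.0000, 0.0000, 0.0000, 1.0000)
After 1 minute: (0.1500, 0.5500, 0.2000, 0.1000)
After 2 minutes: (0.1775, 0.3250, 0.3150, 0.1825)
After 3 minutes: (0.1904, 0.3215, 0.3153, 0.1729)
P(in Idle after 3 minutes) = 0.3215

0.3215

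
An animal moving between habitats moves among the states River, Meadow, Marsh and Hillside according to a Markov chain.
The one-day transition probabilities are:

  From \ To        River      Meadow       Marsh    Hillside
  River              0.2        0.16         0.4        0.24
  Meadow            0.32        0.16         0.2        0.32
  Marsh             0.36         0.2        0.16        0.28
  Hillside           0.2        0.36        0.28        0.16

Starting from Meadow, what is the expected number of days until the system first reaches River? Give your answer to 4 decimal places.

3.3750

Let t(s) be the expected number of days to first reach River from state s, with t(River) = 0. Conditioning on the first day:
t(Meadow) = 1 + 0.16·t(Meadow) + 0.2·t(Marsh) + 0.32·t(Hillside)
t(Marsh) = 1 + 0.2·t(Meadow) + 0.16·t(Marsh) + 0.28·t(Hillside)
t(Hillside) = 1 + 0.36·t(Meadow) + 0.28·t(Marsh) + 0.16·t(Hillside)
Solving: t(Meadow) = 3.3750, t(Marsh) = 3.2321, t(Hillside) = 3.7143.
Expected days from Meadow to River: 3.3750.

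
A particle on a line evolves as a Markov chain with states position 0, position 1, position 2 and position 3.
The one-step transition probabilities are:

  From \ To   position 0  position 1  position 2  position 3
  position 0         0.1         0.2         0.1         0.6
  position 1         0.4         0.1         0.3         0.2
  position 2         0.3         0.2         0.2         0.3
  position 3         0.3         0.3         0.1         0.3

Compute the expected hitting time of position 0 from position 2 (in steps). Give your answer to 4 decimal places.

3.1180

Let t(s) be the expected number of steps to first reach position 0 from state s, with t(position 0) = 0. Conditioning on the first step:
t(position 1) = 1 + 0.1·t(position 1) + 0.3·t(position 2) + 0.2·t(position 3)
t(position 2) = 1 + 0.2·t(position 1) + 0.2·t(position 2) + 0.3·t(position 3)
t(position 3) = 1 + 0.3·t(position 1) + 0.1·t(position 2) + 0.3·t(position 3)
Solving: t(position 1) = 2.8371, t(position 2) = 3.1180, t(position 3) = 3.0899.
Expected steps from position 2 to position 0: 3.1180.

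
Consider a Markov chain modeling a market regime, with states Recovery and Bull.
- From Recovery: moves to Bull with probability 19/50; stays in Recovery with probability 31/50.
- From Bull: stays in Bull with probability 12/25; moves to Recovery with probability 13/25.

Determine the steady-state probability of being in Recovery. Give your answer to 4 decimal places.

Let the stationary distribution be π with π = πP and π_1 + π_2 = 1.
π_1 = 0.62·π_1 + 0.52·π_2
Solving with the normalization constraint gives π = (0.5778, 0.4222).
So the stationary probability of Recovery is 0.5778.

0.5778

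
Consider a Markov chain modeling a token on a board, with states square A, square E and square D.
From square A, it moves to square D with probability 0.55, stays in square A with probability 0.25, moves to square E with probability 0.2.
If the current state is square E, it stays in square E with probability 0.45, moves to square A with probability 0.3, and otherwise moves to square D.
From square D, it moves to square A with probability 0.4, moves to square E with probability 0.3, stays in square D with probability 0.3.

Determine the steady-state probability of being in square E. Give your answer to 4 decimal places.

Let the stationary distribution be π with π = πP and π_1 + π_2 + π_3 = 1.
π_1 = 0.25·π_1 + 0.3·π_2 + 0.4·π_3
π_2 = 0.2·π_1 + 0.45·π_2 + 0.3·π_3
Solving with the normalization constraint gives π = (0.3204, 0.3152, 0.3643).
So the stationary probability of square E is 0.3152.

0.3152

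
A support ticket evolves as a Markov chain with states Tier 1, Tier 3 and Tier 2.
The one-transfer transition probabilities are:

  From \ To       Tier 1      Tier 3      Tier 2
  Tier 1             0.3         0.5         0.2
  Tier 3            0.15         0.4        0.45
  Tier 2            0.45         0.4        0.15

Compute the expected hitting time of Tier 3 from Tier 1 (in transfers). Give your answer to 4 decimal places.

2.0792

Let t(s) be the expected number of transfers to first reach Tier 3 from state s, with t(Tier 3) = 0. Conditioning on the first transfer:
t(Tier 1) = 1 + 0.3·t(Tier 1) + 0.2·t(Tier 2)
t(Tier 2) = 1 + 0.45·t(Tier 1) + 0.15·t(Tier 2)
Solving: t(Tier 1) = 2.0792, t(Tier 2) = 2.2772.
Expected transfers from Tier 1 to Tier 3: 2.0792.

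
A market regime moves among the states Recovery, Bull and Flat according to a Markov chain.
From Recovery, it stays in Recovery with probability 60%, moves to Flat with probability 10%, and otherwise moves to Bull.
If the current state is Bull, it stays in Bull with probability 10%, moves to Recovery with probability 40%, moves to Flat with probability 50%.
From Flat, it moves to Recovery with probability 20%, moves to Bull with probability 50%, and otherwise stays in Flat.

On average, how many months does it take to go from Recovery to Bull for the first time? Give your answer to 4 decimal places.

3.0769

Let t(s) be the expected number of months to first reach Bull from state s, with t(Bull) = 0. Conditioning on the first month:
t(Recovery) = 1 + 0.6·t(Recovery) + 0.1·t(Flat)
t(Flat) = 1 + 0.2·t(Recovery) + 0.3·t(Flat)
Solving: t(Recovery) = 3.0769, t(Flat) = 2.3077.
Expected months from Recovery to Bull: 3.0769.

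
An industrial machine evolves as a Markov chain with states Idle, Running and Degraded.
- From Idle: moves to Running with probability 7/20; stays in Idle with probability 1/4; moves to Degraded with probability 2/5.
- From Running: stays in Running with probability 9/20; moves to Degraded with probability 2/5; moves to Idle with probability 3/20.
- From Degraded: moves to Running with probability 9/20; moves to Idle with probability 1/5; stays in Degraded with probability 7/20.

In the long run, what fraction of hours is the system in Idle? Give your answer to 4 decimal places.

Let the stationary distribution be π with π = πP and π_1 + π_2 + π_3 = 1.
π_1 = 0.25·π_1 + 0.15·π_2 + 0.2·π_3
π_2 = 0.35·π_1 + 0.45·π_2 + 0.45·π_3
Solving with the normalization constraint gives π = (0.1878, 0.4312, 0.3810).
So the stationary probability of Idle is 0.1878.

0.1878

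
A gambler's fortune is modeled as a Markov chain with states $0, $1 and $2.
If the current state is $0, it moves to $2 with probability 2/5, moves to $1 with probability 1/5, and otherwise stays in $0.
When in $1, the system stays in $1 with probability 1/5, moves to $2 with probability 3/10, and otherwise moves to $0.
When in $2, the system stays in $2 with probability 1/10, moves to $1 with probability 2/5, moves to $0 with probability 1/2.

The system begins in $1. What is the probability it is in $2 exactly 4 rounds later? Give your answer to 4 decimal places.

Propagate the distribution vector 4 rounds from $1.
After 0 rounds: (0.0000, 1.0000, 0.0000)
After 1 round: (0.5000, 0.2000, 0.3000)
After 2 rounds: (0.4500, 0.2600, 0.2900)
After 3 rounds: (0.4550, 0.2580, 0.2870)
After 4 rounds: (0.4545, 0.2574, 0.2881)
P(in $2 after 4 rounds) = 0.2881

0.2881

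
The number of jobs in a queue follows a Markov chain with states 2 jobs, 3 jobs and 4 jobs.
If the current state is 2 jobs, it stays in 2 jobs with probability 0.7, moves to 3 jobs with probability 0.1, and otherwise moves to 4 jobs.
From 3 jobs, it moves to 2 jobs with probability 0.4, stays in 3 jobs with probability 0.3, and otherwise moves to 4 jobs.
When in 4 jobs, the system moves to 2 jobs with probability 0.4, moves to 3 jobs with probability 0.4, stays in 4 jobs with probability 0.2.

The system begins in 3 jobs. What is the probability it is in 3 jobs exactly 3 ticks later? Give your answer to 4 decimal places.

Propagate the distribution vector 3 ticks from 3 jobs.
After 0 ticks: (0.0000, 1.0000, 0.0000)
After 1 tick: (0.4000, 0.3000, 0.3000)
After 2 ticks: (0.5200, 0.2500, 0.2300)
After 3 ticks: (0.5560, 0.2190, 0.2250)
P(in 3 jobs after 3 ticks) = 0.2190

0.2190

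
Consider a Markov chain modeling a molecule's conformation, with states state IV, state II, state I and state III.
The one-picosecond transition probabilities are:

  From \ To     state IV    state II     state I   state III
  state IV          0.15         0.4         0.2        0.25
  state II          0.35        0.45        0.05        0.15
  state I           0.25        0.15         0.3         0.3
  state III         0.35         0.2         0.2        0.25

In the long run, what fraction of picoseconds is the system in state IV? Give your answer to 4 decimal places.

Let the stationary distribution be π with π = πP and π_1 + π_2 + π_3 + π_4 = 1.
π_1 = 0.15·π_1 + 0.35·π_2 + 0.25·π_3 + 0.35·π_4
π_2 = 0.4·π_1 + 0.45·π_2 + 0.15·π_3 + 0.2·π_4
π_3 = 0.2·π_1 + 0.05·π_2 + 0.3·π_3 + 0.2·π_4
Solving with the normalization constraint gives π = (0.2777, 0.3296, 0.1673, 0.2254).
So the stationary probability of state IV is 0.2777.

0.2777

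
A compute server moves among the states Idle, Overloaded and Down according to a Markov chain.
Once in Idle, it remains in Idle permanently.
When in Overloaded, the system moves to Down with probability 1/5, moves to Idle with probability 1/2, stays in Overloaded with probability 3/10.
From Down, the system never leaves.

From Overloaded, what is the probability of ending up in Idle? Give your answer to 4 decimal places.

0.7143

Let h(s) be the probability of absorption at Idle starting from transient state s. Then h(Idle) = 1 and h(Down) = 0. By first-step analysis:
h(Overloaded) = 0.5·1 + 0.3·h(Overloaded) + 0.2·0
Solving: h(Overloaded) = 0.7143.
Starting from Overloaded, the probability is 0.7143.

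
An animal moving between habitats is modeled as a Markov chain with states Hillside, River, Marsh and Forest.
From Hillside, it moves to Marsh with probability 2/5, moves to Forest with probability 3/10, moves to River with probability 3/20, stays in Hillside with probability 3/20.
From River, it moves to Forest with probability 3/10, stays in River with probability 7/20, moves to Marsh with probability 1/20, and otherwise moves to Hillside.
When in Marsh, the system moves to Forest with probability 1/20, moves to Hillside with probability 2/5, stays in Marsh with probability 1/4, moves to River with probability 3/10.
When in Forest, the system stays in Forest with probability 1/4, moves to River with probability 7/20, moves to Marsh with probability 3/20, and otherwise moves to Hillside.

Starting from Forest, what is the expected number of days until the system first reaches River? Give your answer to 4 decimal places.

Let t(s) be the expected number of days to first reach River from state s, with t(River) = 0. Conditioning on the first day:
t(Hillside) = 1 + 0.15·t(Hillside) + 0.4·t(Marsh) + 0.3·t(Forest)
t(Marsh) = 1 + 0.4·t(Hillside) + 0.25·t(Marsh) + 0.05·t(Forest)
t(Forest) = 1 + 0.25·t(Hillside) + 0.15·t(Marsh) + 0.25·t(Forest)
Solving: t(Hillside) = 4.2018, t(Marsh) = 3.8073, t(Forest) = 3.4954.
Expected days from Forest to River: 3.4954.

3.4954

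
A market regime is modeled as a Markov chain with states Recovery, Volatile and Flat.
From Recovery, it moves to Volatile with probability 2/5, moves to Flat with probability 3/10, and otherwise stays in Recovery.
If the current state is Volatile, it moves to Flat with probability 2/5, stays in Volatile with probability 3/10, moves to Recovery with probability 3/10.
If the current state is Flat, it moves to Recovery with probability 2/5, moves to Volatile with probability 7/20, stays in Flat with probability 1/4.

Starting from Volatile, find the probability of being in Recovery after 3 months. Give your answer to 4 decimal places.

0.3310

Propagate the distribution vector 3 months from Volatile.
After 0 months: (0.0000, 1.0000, 0.0000)
After 1 month: (0.3000, 0.3000, 0.4000)
After 2 months: (0.3400, 0.3500, 0.3100)
After 3 months: (0.3310, 0.3495, 0.3195)
P(in Recovery after 3 months) = 0.3310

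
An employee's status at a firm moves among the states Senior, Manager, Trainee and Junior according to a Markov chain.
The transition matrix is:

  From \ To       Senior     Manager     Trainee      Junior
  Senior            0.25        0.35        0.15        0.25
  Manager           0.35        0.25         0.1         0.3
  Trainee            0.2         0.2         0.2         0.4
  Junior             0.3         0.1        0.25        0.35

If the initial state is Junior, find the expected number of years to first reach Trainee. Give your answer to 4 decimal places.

Let t(s) be the expected number of years to first reach Trainee from state s, with t(Trainee) = 0. Conditioning on the first year:
t(Senior) = 1 + 0.25·t(Senior) + 0.35·t(Manager) + 0.25·t(Junior)
t(Manager) = 1 + 0.35·t(Senior) + 0.25·t(Manager) + 0.3·t(Junior)
t(Junior) = 1 + 0.3·t(Senior) + 0.1·t(Manager) + 0.35·t(Junior)
Solving: t(Senior) = 6.0030, t(Manager) = 6.2425, t(Junior) = 5.2695.
Expected years from Junior to Trainee: 5.2695.

5.2695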